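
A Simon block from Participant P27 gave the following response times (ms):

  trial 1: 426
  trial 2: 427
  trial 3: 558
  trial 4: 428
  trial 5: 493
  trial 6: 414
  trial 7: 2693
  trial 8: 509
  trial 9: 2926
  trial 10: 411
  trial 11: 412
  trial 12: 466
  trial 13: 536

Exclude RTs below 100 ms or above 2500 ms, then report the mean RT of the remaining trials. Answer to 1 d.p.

461.8 ms

Excluded: 2693, 2926
Retained (n=11): Σ = 5080
Mean = 5080/11 = 461.8182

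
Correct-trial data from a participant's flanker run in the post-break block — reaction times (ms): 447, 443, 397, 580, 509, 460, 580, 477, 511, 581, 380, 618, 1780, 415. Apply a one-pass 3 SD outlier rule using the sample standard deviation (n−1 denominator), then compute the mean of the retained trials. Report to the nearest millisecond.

492 ms

n = 14, ΣRT = 8178, M = 584.143
Σ(x−M)² = 1613187.71; s = √(1613187.71/13) = 352.266
Cutoffs: 584.143 ± 3·352.266 → [-472.7, 1640.9]
Outside: 1780 → excluded.
Retained (n=13): Σ = 6398, mean = 6398/13 = 492.154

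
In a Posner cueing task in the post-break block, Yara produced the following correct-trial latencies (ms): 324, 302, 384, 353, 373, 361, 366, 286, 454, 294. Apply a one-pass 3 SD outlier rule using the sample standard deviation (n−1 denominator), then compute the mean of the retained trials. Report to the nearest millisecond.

n = 10, ΣRT = 3497, M = 349.700
Σ(x−M)² = 23098.10; s = √(23098.10/9) = 50.660
Cutoffs: 349.700 ± 3·50.660 → [197.7, 501.7]
No RTs fall outside the cutoffs; all 10 retained. Mean = 3497/10 = 349.700

350 ms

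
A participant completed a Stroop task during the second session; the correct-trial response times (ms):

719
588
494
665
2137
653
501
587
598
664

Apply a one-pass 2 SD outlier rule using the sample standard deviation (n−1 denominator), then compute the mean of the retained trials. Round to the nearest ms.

608 ms

n = 10, ΣRT = 7606, M = 760.600
Σ(x−M)² = 2151090.40; s = √(2151090.40/9) = 488.887
Cutoffs: 760.600 ± 2·488.887 → [-217.2, 1738.4]
Outside: 2137 → excluded.
Retained (n=9): Σ = 5469, mean = 5469/9 = 607.667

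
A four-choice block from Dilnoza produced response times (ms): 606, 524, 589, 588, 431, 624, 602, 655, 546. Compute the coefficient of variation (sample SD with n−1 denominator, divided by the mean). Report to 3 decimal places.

0.115

n = 9, Σ = 5165, M = 573.8889
Σ(x−M)² = 35022.889; s = √(35022.889/8) = 66.1654
CV = 66.1654 / 573.8889 = 0.11529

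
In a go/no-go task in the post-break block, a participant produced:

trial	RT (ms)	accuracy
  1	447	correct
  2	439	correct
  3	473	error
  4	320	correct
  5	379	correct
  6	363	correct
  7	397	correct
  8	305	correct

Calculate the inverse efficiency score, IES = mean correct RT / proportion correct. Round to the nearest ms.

Correct trials (n=7): 447, 439, 320, 379, 363, 397, 305
Mean correct RT = 2650/7 = 378.5714 ms
Proportion correct = 7/8
IES = 378.5714 / (7/8) = 432.653 ms

433 ms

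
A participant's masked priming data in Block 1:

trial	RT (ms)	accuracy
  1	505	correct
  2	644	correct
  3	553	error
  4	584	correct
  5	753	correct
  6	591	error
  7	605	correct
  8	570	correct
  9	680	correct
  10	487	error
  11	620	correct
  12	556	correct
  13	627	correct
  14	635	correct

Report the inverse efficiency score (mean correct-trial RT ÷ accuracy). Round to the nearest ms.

784 ms

Correct trials (n=11): 505, 644, 584, 753, 605, 570, 680, 620, 556, 627, 635
Mean correct RT = 6779/11 = 616.2727 ms
Proportion correct = 11/14
IES = 616.2727 / (11/14) = 784.347 ms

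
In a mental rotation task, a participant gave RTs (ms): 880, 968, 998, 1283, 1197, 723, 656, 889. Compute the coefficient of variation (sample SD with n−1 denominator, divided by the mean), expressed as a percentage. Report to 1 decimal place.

n = 8, Σ = 7594, M = 949.2500
Σ(x−M)² = 321107.500; s = √(321107.500/7) = 214.1787
CV = 214.1787 / 949.2500 = 0.22563 = 22.563%

22.6%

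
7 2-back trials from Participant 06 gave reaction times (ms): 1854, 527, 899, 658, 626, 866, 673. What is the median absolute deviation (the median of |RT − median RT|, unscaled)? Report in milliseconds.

146 ms

Sorted: 527, 626, 658, 673, 866, 899, 1854 → median = 673
|x − 673|: 1181, 146, 226, 15, 47, 193, 0
Sorted deviations: 0, 15, 47, 146, 193, 226, 1181 → MAD = 146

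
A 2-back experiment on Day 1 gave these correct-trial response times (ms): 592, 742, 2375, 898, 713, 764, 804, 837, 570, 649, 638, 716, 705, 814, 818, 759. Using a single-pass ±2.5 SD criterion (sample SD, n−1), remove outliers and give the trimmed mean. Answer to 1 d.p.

n = 16, ΣRT = 13394, M = 837.125
Σ(x−M)² = 2645281.75; s = √(2645281.75/15) = 419.943
Cutoffs: 837.125 ± 2.5·419.943 → [-212.7, 1887.0]
Outside: 2375 → excluded.
Retained (n=15): Σ = 11019, mean = 11019/15 = 734.600

734.6 ms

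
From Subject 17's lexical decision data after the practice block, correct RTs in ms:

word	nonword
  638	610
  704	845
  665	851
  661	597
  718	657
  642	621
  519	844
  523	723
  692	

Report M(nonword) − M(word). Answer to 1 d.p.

78.3 ms

M(word) = 5762/9 = 640.222
M(nonword) = 5748/8 = 718.500
Difference = 718.500 − 640.222 = 78.278 ms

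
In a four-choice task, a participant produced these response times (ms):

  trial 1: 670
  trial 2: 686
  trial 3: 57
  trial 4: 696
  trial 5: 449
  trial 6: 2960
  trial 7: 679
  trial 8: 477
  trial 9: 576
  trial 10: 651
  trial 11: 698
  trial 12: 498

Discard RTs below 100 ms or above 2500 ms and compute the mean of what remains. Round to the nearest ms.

Excluded: 57, 2960
Retained (n=10): Σ = 6080
Mean = 6080/10 = 608.0000

608 ms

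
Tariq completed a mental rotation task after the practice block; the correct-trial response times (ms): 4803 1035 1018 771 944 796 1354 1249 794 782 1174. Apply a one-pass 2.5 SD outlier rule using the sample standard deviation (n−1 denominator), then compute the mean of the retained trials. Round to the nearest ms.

992 ms

n = 11, ΣRT = 14720, M = 1338.182
Σ(x−M)² = 13611067.64; s = √(13611067.64/10) = 1166.665
Cutoffs: 1338.182 ± 2.5·1166.665 → [-1578.5, 4254.8]
Outside: 4803 → excluded.
Retained (n=10): Σ = 9917, mean = 9917/10 = 991.700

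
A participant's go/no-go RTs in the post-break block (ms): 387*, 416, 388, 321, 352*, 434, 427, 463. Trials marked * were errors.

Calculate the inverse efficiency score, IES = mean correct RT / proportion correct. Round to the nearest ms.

544 ms

Correct trials (n=6): 416, 388, 321, 434, 427, 463
Mean correct RT = 2449/6 = 408.1667 ms
Proportion correct = 6/8
IES = 408.1667 / (6/8) = 544.222 ms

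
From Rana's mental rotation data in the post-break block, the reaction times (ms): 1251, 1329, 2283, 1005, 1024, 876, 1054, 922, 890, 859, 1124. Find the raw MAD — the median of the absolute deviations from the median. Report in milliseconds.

134 ms

Sorted: 859, 876, 890, 922, 1005, 1024, 1054, 1124, 1251, 1329, 2283 → median = 1024
|x − 1024|: 227, 305, 1259, 19, 0, 148, 30, 102, 134, 165, 100
Sorted deviations: 0, 19, 30, 100, 102, 134, 148, 165, 227, 305, 1259 → MAD = 134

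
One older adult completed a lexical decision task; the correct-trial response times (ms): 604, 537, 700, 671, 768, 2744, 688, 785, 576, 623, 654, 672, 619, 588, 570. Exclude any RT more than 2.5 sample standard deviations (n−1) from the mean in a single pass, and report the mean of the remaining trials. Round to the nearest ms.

647 ms

n = 15, ΣRT = 11799, M = 786.600
Σ(x−M)² = 4174271.60; s = √(4174271.60/14) = 546.042
Cutoffs: 786.600 ± 2.5·546.042 → [-578.5, 2151.7]
Outside: 2744 → excluded.
Retained (n=14): Σ = 9055, mean = 9055/14 = 646.786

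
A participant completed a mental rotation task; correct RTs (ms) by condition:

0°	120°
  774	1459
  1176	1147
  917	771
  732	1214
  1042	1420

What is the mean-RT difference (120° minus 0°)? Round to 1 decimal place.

274.0 ms

M(0°) = 4641/5 = 928.200
M(120°) = 6011/5 = 1202.200
Difference = 1202.200 − 928.200 = 274.000 ms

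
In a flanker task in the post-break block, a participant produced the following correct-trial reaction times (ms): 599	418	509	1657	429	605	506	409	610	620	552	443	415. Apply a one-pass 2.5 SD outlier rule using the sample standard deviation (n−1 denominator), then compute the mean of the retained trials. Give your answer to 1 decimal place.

n = 13, ΣRT = 7772, M = 597.846
Σ(x−M)² = 1294855.69; s = √(1294855.69/12) = 328.488
Cutoffs: 597.846 ± 2.5·328.488 → [-223.4, 1419.1]
Outside: 1657 → excluded.
Retained (n=12): Σ = 6115, mean = 6115/12 = 509.583

509.6 ms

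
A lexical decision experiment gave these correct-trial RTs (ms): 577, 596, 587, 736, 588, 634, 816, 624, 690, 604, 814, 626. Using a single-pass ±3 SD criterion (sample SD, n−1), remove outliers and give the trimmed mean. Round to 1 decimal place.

657.7 ms

n = 12, ΣRT = 7892, M = 657.667
Σ(x−M)² = 82424.67; s = √(82424.67/11) = 86.563
Cutoffs: 657.667 ± 3·86.563 → [398.0, 917.4]
No RTs fall outside the cutoffs; all 12 retained. Mean = 7892/12 = 657.667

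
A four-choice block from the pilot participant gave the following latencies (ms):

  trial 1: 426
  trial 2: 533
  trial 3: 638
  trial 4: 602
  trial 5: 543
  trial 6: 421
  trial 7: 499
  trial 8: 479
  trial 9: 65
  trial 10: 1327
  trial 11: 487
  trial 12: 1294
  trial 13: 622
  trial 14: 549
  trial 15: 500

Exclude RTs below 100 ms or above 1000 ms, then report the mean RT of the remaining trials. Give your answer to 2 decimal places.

Excluded: 65, 1294, 1327
Retained (n=12): Σ = 6299
Mean = 6299/12 = 524.9167

524.92 ms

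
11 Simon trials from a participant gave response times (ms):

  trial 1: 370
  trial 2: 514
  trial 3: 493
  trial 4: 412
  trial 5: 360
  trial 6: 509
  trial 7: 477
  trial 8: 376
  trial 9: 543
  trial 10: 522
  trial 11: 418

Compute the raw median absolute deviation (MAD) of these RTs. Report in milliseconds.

Sorted: 360, 370, 376, 412, 418, 477, 493, 509, 514, 522, 543 → median = 477
|x − 477|: 107, 37, 16, 65, 117, 32, 0, 101, 66, 45, 59
Sorted deviations: 0, 16, 32, 37, 45, 59, 65, 66, 101, 107, 117 → MAD = 59

59 ms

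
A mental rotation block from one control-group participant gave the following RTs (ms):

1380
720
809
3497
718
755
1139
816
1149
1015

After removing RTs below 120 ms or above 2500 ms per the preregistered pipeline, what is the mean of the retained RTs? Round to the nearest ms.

945 ms

Excluded: 3497
Retained (n=9): Σ = 8501
Mean = 8501/9 = 944.5556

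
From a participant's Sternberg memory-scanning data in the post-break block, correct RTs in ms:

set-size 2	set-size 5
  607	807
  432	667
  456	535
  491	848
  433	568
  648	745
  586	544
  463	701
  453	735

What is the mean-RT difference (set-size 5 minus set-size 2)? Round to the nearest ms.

M(set-size 2) = 4569/9 = 507.667
M(set-size 5) = 6150/9 = 683.333
Difference = 683.333 − 507.667 = 175.667 ms

176 ms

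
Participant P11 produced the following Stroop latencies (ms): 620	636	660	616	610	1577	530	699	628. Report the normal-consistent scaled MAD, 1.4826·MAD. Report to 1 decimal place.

26.7 ms

Sorted: 530, 610, 616, 620, 628, 636, 660, 699, 1577 → median = 628
|x − 628| sorted: 0, 8, 8, 12, 18, 32, 71, 98, 949 → MAD = 18
Robust SD ≈ 1.4826 × 18 = 26.687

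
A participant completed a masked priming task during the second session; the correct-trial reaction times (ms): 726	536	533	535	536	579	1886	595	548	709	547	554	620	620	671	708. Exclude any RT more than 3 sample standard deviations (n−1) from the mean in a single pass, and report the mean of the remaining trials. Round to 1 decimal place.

601.1 ms

n = 16, ΣRT = 10903, M = 681.438
Σ(x−M)² = 1617945.94; s = √(1617945.94/15) = 328.425
Cutoffs: 681.438 ± 3·328.425 → [-303.8, 1666.7]
Outside: 1886 → excluded.
Retained (n=15): Σ = 9017, mean = 9017/15 = 601.133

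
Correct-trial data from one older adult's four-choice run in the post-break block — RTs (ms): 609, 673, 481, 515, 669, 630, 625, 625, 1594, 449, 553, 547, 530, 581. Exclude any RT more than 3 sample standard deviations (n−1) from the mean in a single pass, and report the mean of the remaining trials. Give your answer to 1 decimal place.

n = 14, ΣRT = 9081, M = 648.643
Σ(x−M)² = 1021697.21; s = √(1021697.21/13) = 280.343
Cutoffs: 648.643 ± 3·280.343 → [-192.4, 1489.7]
Outside: 1594 → excluded.
Retained (n=13): Σ = 7487, mean = 7487/13 = 575.923

575.9 ms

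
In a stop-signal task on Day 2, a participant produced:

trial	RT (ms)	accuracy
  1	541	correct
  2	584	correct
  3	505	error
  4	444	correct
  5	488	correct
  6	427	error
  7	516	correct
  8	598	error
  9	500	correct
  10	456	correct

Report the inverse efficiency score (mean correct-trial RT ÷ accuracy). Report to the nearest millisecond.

720 ms

Correct trials (n=7): 541, 584, 444, 488, 516, 500, 456
Mean correct RT = 3529/7 = 504.1429 ms
Proportion correct = 7/10
IES = 504.1429 / (7/10) = 720.204 ms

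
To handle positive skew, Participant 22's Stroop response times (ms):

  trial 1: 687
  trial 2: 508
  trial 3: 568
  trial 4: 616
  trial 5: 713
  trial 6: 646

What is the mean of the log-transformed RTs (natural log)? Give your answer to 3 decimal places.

6.428

ln(RT): 6.5323, 6.2305, 6.3421, 6.4232, 6.5695, 6.4708
Σ ln(RT) = 38.5685
Mean = 38.5685/6 = 6.42808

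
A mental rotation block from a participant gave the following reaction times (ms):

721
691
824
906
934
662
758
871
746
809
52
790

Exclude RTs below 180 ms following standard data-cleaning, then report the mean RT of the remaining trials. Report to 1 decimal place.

792.0 ms

Excluded: 52
Retained (n=11): Σ = 8712
Mean = 8712/11 = 792.0000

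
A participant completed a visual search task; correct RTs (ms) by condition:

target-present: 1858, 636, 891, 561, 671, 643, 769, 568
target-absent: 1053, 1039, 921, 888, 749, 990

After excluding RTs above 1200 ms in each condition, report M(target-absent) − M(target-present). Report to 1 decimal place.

263.0 ms

target-present: exclude 1858
M(target-present) = 4739/7 = 677.000
M(target-absent) = 5640/6 = 940.000
Difference = 940.000 − 677.000 = 263.000 ms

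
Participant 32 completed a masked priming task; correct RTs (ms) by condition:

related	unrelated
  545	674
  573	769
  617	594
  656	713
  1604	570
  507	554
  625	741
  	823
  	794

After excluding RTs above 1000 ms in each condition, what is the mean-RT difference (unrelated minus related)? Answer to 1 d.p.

105.3 ms

related: exclude 1604
M(related) = 3523/6 = 587.167
M(unrelated) = 6232/9 = 692.444
Difference = 692.444 − 587.167 = 105.278 ms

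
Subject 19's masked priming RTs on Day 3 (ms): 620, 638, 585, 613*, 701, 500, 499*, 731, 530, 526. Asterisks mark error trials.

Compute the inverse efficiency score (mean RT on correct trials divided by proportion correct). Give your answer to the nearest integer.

755 ms

Correct trials (n=8): 620, 638, 585, 701, 500, 731, 530, 526
Mean correct RT = 4831/8 = 603.8750 ms
Proportion correct = 8/10
IES = 603.8750 / (8/10) = 754.844 ms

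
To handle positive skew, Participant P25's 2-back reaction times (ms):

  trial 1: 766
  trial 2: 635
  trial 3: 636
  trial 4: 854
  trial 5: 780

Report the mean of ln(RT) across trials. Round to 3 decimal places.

6.592

ln(RT): 6.6412, 6.4536, 6.4552, 6.7499, 6.6593
Σ ln(RT) = 32.9592
Mean = 32.9592/5 = 6.59185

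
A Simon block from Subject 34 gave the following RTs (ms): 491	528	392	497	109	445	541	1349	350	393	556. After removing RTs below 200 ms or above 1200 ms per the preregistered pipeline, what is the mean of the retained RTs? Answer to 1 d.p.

465.9 ms

Excluded: 109, 1349
Retained (n=9): Σ = 4193
Mean = 4193/9 = 465.8889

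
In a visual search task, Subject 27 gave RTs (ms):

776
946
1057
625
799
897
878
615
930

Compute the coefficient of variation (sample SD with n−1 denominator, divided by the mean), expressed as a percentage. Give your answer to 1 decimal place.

17.6%

n = 9, Σ = 7523, M = 835.8889
Σ(x−M)² = 173592.889; s = √(173592.889/8) = 147.3062
CV = 147.3062 / 835.8889 = 0.17623 = 17.623%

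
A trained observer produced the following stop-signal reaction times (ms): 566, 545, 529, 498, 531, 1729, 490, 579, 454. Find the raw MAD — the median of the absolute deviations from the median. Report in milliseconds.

35 ms

Sorted: 454, 490, 498, 529, 531, 545, 566, 579, 1729 → median = 531
|x − 531|: 35, 14, 2, 33, 0, 1198, 41, 48, 77
Sorted deviations: 0, 2, 14, 33, 35, 41, 48, 77, 1198 → MAD = 35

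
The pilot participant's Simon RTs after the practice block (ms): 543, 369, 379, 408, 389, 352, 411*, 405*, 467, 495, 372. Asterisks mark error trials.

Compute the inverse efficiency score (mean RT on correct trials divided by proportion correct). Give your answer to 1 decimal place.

512.5 ms

Correct trials (n=9): 543, 369, 379, 408, 389, 352, 467, 495, 372
Mean correct RT = 3774/9 = 419.3333 ms
Proportion correct = 9/11
IES = 419.3333 / (9/11) = 512.519 ms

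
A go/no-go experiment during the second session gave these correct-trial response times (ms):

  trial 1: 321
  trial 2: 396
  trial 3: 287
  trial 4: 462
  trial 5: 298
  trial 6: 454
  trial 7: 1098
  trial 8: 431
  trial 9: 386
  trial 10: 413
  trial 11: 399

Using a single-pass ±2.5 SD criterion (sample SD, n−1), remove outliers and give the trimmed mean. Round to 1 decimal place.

n = 11, ΣRT = 4945, M = 449.545
Σ(x−M)² = 497718.73; s = √(497718.73/10) = 223.096
Cutoffs: 449.545 ± 2.5·223.096 → [-108.2, 1007.3]
Outside: 1098 → excluded.
Retained (n=10): Σ = 3847, mean = 3847/10 = 384.700

384.7 ms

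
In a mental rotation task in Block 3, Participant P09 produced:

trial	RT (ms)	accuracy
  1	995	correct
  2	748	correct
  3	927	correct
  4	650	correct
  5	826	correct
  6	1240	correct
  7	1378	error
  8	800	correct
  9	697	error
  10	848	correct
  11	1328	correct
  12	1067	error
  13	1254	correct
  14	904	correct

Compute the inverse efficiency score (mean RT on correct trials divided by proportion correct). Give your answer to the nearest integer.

1217 ms

Correct trials (n=11): 995, 748, 927, 650, 826, 1240, 800, 848, 1328, 1254, 904
Mean correct RT = 10520/11 = 956.3636 ms
Proportion correct = 11/14
IES = 956.3636 / (11/14) = 1217.190 ms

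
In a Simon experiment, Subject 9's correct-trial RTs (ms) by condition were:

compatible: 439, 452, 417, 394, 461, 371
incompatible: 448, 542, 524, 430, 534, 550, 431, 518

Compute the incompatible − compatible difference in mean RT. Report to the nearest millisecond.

75 ms

M(compatible) = 2534/6 = 422.333
M(incompatible) = 3977/8 = 497.125
Difference = 497.125 − 422.333 = 74.792 ms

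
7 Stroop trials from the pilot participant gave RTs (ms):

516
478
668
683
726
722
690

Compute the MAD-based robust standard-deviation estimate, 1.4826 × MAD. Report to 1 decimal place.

Sorted: 478, 516, 668, 683, 690, 722, 726 → median = 683
|x − 683| sorted: 0, 7, 15, 39, 43, 167, 205 → MAD = 39
Robust SD ≈ 1.4826 × 39 = 57.821

57.8 ms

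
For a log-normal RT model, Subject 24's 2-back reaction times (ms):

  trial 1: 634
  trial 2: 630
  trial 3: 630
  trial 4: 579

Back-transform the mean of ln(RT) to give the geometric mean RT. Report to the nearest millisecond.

ln(RT): 6.4520, 6.4457, 6.4457, 6.3613
Mean ln(RT) = 25.7048/4 = 6.42620
Geometric mean = exp(6.42620) = 617.82 ms

618 ms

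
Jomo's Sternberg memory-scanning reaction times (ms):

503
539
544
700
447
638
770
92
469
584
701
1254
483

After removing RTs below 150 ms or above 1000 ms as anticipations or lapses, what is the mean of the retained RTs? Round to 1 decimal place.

Excluded: 92, 1254
Retained (n=11): Σ = 6378
Mean = 6378/11 = 579.8182

579.8 ms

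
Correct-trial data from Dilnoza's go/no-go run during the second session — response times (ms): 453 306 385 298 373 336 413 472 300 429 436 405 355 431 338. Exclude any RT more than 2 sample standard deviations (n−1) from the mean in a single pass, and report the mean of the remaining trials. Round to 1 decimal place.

n = 15, ΣRT = 5730, M = 382.000
Σ(x−M)² = 46584.00; s = √(46584.00/14) = 57.684
Cutoffs: 382.000 ± 2·57.684 → [266.6, 497.4]
No RTs fall outside the cutoffs; all 15 retained. Mean = 5730/15 = 382.000

382.0 ms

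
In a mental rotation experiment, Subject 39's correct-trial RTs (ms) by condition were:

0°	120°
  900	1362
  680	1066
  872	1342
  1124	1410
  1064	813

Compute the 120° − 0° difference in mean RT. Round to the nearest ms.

M(0°) = 4640/5 = 928.000
M(120°) = 5993/5 = 1198.600
Difference = 1198.600 − 928.000 = 270.600 ms

271 ms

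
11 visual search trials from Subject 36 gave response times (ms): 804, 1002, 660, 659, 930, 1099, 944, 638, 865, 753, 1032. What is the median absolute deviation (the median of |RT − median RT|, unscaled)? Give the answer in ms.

137 ms

Sorted: 638, 659, 660, 753, 804, 865, 930, 944, 1002, 1032, 1099 → median = 865
|x − 865|: 61, 137, 205, 206, 65, 234, 79, 227, 0, 112, 167
Sorted deviations: 0, 61, 65, 79, 112, 137, 167, 205, 206, 227, 234 → MAD = 137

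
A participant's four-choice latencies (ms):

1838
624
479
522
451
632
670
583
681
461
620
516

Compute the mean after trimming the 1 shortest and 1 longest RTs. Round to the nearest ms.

579 ms

Sorted: 451, 461, 479, 516, 522, 583, 620, 624, 632, 670, 681, 1838
Drop lowest 1 (451) and highest 1 (1838)
Remaining (n=10): Σ = 5788, mean = 5788/10 = 578.800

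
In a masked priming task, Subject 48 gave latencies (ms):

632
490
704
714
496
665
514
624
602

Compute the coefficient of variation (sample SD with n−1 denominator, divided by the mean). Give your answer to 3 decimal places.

0.143

n = 9, Σ = 5441, M = 604.5556
Σ(x−M)² = 59766.222; s = √(59766.222/8) = 86.4337
CV = 86.4337 / 604.5556 = 0.14297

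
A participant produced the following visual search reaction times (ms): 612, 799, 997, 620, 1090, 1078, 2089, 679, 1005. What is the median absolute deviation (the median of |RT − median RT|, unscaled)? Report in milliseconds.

Sorted: 612, 620, 679, 799, 997, 1005, 1078, 1090, 2089 → median = 997
|x − 997|: 385, 198, 0, 377, 93, 81, 1092, 318, 8
Sorted deviations: 0, 8, 81, 93, 198, 318, 377, 385, 1092 → MAD = 198

198 ms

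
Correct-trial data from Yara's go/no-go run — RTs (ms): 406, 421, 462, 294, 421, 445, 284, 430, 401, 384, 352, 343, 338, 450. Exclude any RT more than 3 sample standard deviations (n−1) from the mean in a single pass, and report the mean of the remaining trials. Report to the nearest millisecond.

n = 14, ΣRT = 5431, M = 387.929
Σ(x−M)² = 42492.93; s = √(42492.93/13) = 57.172
Cutoffs: 387.929 ± 3·57.172 → [216.4, 559.4]
No RTs fall outside the cutoffs; all 14 retained. Mean = 5431/14 = 387.929

388 ms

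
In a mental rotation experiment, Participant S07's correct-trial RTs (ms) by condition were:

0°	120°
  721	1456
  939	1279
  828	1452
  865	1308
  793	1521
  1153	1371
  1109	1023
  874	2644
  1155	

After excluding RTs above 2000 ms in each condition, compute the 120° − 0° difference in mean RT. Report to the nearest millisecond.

120°: exclude 2644
M(0°) = 8437/9 = 937.444
M(120°) = 9410/7 = 1344.286
Difference = 1344.286 − 937.444 = 406.841 ms

407 ms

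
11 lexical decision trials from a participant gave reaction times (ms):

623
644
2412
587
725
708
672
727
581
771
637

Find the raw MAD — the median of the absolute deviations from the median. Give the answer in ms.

53 ms

Sorted: 581, 587, 623, 637, 644, 672, 708, 725, 727, 771, 2412 → median = 672
|x − 672|: 49, 28, 1740, 85, 53, 36, 0, 55, 91, 99, 35
Sorted deviations: 0, 28, 35, 36, 49, 53, 55, 85, 91, 99, 1740 → MAD = 53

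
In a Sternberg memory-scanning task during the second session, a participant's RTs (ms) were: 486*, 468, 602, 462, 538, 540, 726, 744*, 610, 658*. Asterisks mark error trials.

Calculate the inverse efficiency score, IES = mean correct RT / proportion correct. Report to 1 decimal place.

Correct trials (n=7): 468, 602, 462, 538, 540, 726, 610
Mean correct RT = 3946/7 = 563.7143 ms
Proportion correct = 7/10
IES = 563.7143 / (7/10) = 805.306 ms

805.3 ms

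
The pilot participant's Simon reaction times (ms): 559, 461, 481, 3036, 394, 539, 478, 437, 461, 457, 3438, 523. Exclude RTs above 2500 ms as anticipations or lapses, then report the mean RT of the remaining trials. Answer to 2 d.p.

479.00 ms

Excluded: 3036, 3438
Retained (n=10): Σ = 4790
Mean = 4790/10 = 479.0000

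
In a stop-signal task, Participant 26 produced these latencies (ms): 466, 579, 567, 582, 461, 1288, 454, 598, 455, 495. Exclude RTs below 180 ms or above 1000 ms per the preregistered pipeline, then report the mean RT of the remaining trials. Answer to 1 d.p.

517.4 ms

Excluded: 1288
Retained (n=9): Σ = 4657
Mean = 4657/9 = 517.4444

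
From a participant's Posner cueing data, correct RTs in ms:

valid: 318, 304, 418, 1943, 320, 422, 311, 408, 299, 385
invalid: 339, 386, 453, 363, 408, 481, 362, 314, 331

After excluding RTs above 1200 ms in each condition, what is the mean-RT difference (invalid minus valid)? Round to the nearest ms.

valid: exclude 1943
M(valid) = 3185/9 = 353.889
M(invalid) = 3437/9 = 381.889
Difference = 381.889 − 353.889 = 28.000 ms

28 ms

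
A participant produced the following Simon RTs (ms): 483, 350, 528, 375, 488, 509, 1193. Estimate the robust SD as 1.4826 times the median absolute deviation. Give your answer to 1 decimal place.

59.3 ms

Sorted: 350, 375, 483, 488, 509, 528, 1193 → median = 488
|x − 488| sorted: 0, 5, 21, 40, 113, 138, 705 → MAD = 40
Robust SD ≈ 1.4826 × 40 = 59.304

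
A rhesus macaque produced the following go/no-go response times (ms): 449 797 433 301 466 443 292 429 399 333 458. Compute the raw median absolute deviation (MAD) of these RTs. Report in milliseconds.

Sorted: 292, 301, 333, 399, 429, 433, 443, 449, 458, 466, 797 → median = 433
|x − 433|: 16, 364, 0, 132, 33, 10, 141, 4, 34, 100, 25
Sorted deviations: 0, 4, 10, 16, 25, 33, 34, 100, 132, 141, 364 → MAD = 33

33 ms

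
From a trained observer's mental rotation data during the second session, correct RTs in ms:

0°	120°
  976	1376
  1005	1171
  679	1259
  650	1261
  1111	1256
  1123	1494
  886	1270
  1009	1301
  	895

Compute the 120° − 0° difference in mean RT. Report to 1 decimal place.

M(0°) = 7439/8 = 929.875
M(120°) = 11283/9 = 1253.667
Difference = 1253.667 − 929.875 = 323.792 ms

323.8 ms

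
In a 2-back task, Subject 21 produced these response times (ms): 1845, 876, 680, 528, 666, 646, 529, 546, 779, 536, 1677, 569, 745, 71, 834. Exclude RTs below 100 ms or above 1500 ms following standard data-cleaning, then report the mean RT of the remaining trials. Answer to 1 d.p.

661.2 ms

Excluded: 71, 1677, 1845
Retained (n=12): Σ = 7934
Mean = 7934/12 = 661.1667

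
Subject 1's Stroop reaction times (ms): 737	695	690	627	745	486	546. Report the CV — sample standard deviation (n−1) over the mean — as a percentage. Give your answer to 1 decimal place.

n = 7, Σ = 4526, M = 646.5714
Σ(x−M)² = 58377.714; s = √(58377.714/6) = 98.6388
CV = 98.6388 / 646.5714 = 0.15256 = 15.256%

15.3%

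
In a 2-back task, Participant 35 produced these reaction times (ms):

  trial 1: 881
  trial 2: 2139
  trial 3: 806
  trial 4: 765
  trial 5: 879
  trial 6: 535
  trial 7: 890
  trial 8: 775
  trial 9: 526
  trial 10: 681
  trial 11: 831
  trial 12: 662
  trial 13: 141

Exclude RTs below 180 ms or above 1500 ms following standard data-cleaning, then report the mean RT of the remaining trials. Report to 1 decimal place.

748.3 ms

Excluded: 141, 2139
Retained (n=11): Σ = 8231
Mean = 8231/11 = 748.2727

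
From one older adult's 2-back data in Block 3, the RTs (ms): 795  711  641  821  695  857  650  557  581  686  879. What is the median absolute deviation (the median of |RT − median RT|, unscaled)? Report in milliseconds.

Sorted: 557, 581, 641, 650, 686, 695, 711, 795, 821, 857, 879 → median = 695
|x − 695|: 100, 16, 54, 126, 0, 162, 45, 138, 114, 9, 184
Sorted deviations: 0, 9, 16, 45, 54, 100, 114, 126, 138, 162, 184 → MAD = 100

100 ms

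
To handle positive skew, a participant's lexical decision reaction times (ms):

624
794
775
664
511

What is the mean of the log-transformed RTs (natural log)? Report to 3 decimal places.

6.500

ln(RT): 6.4362, 6.6771, 6.6529, 6.4983, 6.2364
Σ ln(RT) = 32.5007
Mean = 32.5007/5 = 6.50015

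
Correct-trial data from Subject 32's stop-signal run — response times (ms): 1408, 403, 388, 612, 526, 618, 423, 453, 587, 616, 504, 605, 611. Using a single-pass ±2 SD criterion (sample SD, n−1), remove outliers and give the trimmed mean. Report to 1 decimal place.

528.8 ms

n = 13, ΣRT = 7754, M = 596.462
Σ(x−M)² = 805123.23; s = √(805123.23/12) = 259.024
Cutoffs: 596.462 ± 2·259.024 → [78.4, 1114.5]
Outside: 1408 → excluded.
Retained (n=12): Σ = 6346, mean = 6346/12 = 528.833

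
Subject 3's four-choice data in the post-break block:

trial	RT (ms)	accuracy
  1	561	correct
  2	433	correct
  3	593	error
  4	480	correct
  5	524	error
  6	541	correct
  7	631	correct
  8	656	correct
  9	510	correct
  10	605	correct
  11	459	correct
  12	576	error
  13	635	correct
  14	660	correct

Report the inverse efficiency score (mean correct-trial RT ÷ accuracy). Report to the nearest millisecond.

Correct trials (n=11): 561, 433, 480, 541, 631, 656, 510, 605, 459, 635, 660
Mean correct RT = 6171/11 = 561.0000 ms
Proportion correct = 11/14
IES = 561.0000 / (11/14) = 714.000 ms

714 ms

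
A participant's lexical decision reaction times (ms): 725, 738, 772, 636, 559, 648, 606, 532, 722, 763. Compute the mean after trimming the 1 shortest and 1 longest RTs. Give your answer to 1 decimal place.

Sorted: 532, 559, 606, 636, 648, 722, 725, 738, 763, 772
Drop lowest 1 (532) and highest 1 (772)
Remaining (n=8): Σ = 5397, mean = 5397/8 = 674.625

674.6 ms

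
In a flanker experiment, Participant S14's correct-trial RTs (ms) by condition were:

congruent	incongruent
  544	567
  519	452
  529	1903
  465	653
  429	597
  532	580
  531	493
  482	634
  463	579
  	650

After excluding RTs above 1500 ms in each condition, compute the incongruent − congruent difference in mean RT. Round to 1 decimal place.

79.0 ms

incongruent: exclude 1903
M(congruent) = 4494/9 = 499.333
M(incongruent) = 5205/9 = 578.333
Difference = 578.333 − 499.333 = 79.000 ms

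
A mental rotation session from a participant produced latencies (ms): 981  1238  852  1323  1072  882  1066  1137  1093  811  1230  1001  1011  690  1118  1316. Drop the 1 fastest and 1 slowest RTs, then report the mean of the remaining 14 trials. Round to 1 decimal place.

1057.7 ms

Sorted: 690, 811, 852, 882, 981, 1001, 1011, 1066, 1072, 1093, 1118, 1137, 1230, 1238, 1316, 1323
Drop lowest 1 (690) and highest 1 (1323)
Remaining (n=14): Σ = 14808, mean = 14808/14 = 1057.714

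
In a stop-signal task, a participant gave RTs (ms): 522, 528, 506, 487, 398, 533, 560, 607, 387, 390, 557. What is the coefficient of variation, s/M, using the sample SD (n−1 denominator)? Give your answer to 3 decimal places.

n = 11, Σ = 5475, M = 497.7273
Σ(x−M)² = 56076.182; s = √(56076.182/10) = 74.8840
CV = 74.8840 / 497.7273 = 0.15045

0.150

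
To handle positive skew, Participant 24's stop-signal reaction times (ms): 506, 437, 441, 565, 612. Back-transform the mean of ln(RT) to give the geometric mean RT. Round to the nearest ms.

508 ms

ln(RT): 6.2265, 6.0799, 6.0890, 6.3368, 6.4167
Mean ln(RT) = 31.1491/5 = 6.22981
Geometric mean = exp(6.22981) = 507.66 ms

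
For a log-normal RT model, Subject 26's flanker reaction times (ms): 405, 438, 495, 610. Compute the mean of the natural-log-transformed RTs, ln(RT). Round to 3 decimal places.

ln(RT): 6.0039, 6.0822, 6.2046, 6.4135
Σ ln(RT) = 24.7041
Mean = 24.7041/4 = 6.17603

6.176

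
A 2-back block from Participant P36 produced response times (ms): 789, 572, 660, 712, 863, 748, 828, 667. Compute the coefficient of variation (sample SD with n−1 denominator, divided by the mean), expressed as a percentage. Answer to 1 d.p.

n = 8, Σ = 5839, M = 729.8750
Σ(x−M)² = 65254.875; s = √(65254.875/7) = 96.5512
CV = 96.5512 / 729.8750 = 0.13228 = 13.228%

13.2%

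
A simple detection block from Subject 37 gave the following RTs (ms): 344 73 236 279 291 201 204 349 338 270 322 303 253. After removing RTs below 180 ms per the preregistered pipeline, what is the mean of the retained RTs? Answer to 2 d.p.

282.50 ms

Excluded: 73
Retained (n=12): Σ = 3390
Mean = 3390/12 = 282.5000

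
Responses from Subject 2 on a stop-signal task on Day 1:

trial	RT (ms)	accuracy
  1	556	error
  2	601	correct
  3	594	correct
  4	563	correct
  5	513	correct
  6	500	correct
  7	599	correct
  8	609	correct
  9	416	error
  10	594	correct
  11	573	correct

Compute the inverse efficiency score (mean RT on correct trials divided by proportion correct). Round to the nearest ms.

699 ms

Correct trials (n=9): 601, 594, 563, 513, 500, 599, 609, 594, 573
Mean correct RT = 5146/9 = 571.7778 ms
Proportion correct = 9/11
IES = 571.7778 / (9/11) = 698.840 ms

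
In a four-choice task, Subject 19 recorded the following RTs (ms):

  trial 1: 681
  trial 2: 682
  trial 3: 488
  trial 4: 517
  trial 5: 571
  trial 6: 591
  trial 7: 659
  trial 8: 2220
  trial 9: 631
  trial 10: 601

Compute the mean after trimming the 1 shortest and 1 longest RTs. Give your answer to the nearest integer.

617 ms

Sorted: 488, 517, 571, 591, 601, 631, 659, 681, 682, 2220
Drop lowest 1 (488) and highest 1 (2220)
Remaining (n=8): Σ = 4933, mean = 4933/8 = 616.625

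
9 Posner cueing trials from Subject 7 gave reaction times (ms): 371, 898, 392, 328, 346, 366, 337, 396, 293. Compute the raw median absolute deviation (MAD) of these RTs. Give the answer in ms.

29 ms

Sorted: 293, 328, 337, 346, 366, 371, 392, 396, 898 → median = 366
|x − 366|: 5, 532, 26, 38, 20, 0, 29, 30, 73
Sorted deviations: 0, 5, 20, 26, 29, 30, 38, 73, 532 → MAD = 29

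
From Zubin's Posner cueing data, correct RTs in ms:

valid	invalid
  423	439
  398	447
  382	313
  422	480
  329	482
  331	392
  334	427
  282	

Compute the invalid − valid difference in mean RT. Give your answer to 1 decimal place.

M(valid) = 2901/8 = 362.625
M(invalid) = 2980/7 = 425.714
Difference = 425.714 − 362.625 = 63.089 ms

63.1 ms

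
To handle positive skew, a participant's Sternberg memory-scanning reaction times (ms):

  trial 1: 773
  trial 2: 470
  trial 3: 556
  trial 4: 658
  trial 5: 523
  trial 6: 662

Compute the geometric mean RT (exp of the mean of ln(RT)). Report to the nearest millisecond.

ln(RT): 6.6503, 6.1527, 6.3208, 6.4892, 6.2596, 6.4953
Mean ln(RT) = 38.3678/6 = 6.39464
Geometric mean = exp(6.39464) = 598.63 ms

599 ms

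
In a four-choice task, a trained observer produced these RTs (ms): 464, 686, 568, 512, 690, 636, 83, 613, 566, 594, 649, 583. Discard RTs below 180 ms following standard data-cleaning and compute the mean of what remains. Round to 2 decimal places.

Excluded: 83
Retained (n=11): Σ = 6561
Mean = 6561/11 = 596.4545

596.45 ms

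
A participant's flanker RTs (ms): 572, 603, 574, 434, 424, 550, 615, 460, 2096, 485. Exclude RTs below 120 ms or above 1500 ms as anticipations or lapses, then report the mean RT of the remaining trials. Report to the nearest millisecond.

524 ms

Excluded: 2096
Retained (n=9): Σ = 4717
Mean = 4717/9 = 524.1111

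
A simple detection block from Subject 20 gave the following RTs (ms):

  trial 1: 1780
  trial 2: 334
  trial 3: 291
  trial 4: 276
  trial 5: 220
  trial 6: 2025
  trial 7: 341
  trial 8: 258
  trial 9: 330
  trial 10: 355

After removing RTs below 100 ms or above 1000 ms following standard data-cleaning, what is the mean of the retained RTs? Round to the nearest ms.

301 ms

Excluded: 1780, 2025
Retained (n=8): Σ = 2405
Mean = 2405/8 = 300.6250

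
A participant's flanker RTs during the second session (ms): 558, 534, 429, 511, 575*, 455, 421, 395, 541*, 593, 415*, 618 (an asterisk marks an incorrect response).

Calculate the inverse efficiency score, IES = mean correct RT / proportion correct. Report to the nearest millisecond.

Correct trials (n=9): 558, 534, 429, 511, 455, 421, 395, 593, 618
Mean correct RT = 4514/9 = 501.5556 ms
Proportion correct = 9/12
IES = 501.5556 / (9/12) = 668.741 ms

669 ms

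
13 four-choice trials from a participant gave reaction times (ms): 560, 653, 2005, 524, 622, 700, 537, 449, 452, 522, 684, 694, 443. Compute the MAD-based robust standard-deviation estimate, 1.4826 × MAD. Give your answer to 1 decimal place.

Sorted: 443, 449, 452, 522, 524, 537, 560, 622, 653, 684, 694, 700, 2005 → median = 560
|x − 560| sorted: 0, 23, 36, 38, 62, 93, 108, 111, 117, 124, 134, 140, 1445 → MAD = 108
Robust SD ≈ 1.4826 × 108 = 160.121

160.1 ms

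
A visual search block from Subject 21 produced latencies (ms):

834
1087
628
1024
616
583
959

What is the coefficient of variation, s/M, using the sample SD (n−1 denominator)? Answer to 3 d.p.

0.258

n = 7, Σ = 5731, M = 818.7143
Σ(x−M)² = 267059.429; s = √(267059.429/6) = 210.9737
CV = 210.9737 / 818.7143 = 0.25769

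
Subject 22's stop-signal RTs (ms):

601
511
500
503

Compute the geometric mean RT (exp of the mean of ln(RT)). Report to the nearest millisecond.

527 ms

ln(RT): 6.3986, 6.2364, 6.2146, 6.2206
Mean ln(RT) = 25.0702/4 = 6.26754
Geometric mean = exp(6.26754) = 527.18 ms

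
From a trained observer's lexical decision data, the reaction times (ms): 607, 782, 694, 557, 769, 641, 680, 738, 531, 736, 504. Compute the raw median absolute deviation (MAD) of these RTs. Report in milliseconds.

Sorted: 504, 531, 557, 607, 641, 680, 694, 736, 738, 769, 782 → median = 680
|x − 680|: 73, 102, 14, 123, 89, 39, 0, 58, 149, 56, 176
Sorted deviations: 0, 14, 39, 56, 58, 73, 89, 102, 123, 149, 176 → MAD = 73

73 ms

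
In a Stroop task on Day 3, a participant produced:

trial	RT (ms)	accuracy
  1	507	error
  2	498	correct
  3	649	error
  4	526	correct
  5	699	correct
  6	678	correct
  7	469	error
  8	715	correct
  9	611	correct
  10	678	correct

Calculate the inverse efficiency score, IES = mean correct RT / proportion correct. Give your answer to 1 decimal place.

899.0 ms

Correct trials (n=7): 498, 526, 699, 678, 715, 611, 678
Mean correct RT = 4405/7 = 629.2857 ms
Proportion correct = 7/10
IES = 629.2857 / (7/10) = 898.980 ms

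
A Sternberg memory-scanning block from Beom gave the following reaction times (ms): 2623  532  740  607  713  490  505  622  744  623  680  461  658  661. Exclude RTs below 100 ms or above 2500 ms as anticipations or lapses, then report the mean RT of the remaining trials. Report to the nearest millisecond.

618 ms

Excluded: 2623
Retained (n=13): Σ = 8036
Mean = 8036/13 = 618.1538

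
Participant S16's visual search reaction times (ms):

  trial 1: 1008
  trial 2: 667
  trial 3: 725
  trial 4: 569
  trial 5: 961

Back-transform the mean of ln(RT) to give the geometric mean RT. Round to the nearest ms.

768 ms

ln(RT): 6.9157, 6.5028, 6.5862, 6.3439, 6.8680
Mean ln(RT) = 33.2165/5 = 6.64331
Geometric mean = exp(6.64331) = 767.63 ms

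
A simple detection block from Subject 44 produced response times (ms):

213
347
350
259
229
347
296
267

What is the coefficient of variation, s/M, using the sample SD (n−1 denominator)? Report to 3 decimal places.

0.191

n = 8, Σ = 2308, M = 288.5000
Σ(x−M)² = 21256.000; s = √(21256.000/7) = 55.1051
CV = 55.1051 / 288.5000 = 0.19101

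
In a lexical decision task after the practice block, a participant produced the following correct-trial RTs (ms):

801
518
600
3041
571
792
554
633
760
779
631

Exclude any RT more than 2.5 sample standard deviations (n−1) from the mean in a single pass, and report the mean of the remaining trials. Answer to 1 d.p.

n = 11, ΣRT = 9680, M = 880.000
Σ(x−M)² = 5242718.00; s = √(5242718.00/10) = 724.066
Cutoffs: 880.000 ± 2.5·724.066 → [-930.2, 2690.2]
Outside: 3041 → excluded.
Retained (n=10): Σ = 6639, mean = 6639/10 = 663.900

663.9 ms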